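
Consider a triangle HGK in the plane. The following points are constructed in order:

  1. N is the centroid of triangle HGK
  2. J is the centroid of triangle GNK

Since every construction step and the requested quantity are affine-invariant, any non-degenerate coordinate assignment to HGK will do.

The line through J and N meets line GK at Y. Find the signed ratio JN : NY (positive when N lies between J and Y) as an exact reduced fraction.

Set H = (0, 0), G = (1, 0), K = (0, 1); any affine frame gives the same invariant.
1. N is the centroid of triangle HGK ⇒ N = (1/3, 1/3)
2. J is the centroid of triangle GNK ⇒ J = (4/9, 4/9)
line JN meets GK at Y = (1/2, 1/2)
N = J + t·(Y−J) with t = -2, so JN:NY = -2:3

JN:NY = -2/3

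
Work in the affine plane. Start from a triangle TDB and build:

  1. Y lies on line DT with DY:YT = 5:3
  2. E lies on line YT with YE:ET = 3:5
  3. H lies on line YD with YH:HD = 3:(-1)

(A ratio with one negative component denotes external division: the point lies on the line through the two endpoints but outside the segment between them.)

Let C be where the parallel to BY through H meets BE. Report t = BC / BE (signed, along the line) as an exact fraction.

t = -20/3

Set T = (0, 0), D = (1, 0), B = (0, 1); any affine frame gives the same invariant.
1. Y lies on line DT with DY:YT = 5:3 ⇒ Y = (3/8, 0)
2. E lies on line YT with YE:ET = 3:5 ⇒ E = (15/64, 0)
3. H lies on line YD with YH:HD = 3:(-1) ⇒ H = (21/16, 0)
through H parallel to BY: direction (3/8, -1); meets BE at C = (-25/16, 23/3)
C = B + t·(E−B) with t = -20/3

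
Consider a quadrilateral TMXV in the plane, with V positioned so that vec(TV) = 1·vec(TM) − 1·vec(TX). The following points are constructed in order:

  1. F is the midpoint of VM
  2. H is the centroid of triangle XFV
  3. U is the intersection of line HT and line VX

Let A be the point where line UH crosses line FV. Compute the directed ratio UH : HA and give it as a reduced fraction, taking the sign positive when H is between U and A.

UH:HA = 2/7

Choose coordinates T = (0, 0), M = (1, 0), X = (0, 1), V = (1, -1).
1. F is the midpoint of VM ⇒ F = (1, -1/2)
2. H is the centroid of triangle XFV ⇒ H = (2/3, -1/6)
3. U is the intersection of line HT and line VX ⇒ U = (4/7, -1/7)
line UH meets FV at A = (1, -1/4)
H = U + t·(A−U) with t = 2/9, so UH:HA = 2/9:7/9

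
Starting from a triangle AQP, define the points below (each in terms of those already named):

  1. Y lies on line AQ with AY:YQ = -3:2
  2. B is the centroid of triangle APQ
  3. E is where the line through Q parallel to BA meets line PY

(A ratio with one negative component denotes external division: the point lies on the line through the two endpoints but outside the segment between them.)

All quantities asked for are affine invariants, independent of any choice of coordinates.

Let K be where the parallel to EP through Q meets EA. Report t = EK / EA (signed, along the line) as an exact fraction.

Set A = (0, 0), Q = (1, 0), P = (0, 1); any affine frame gives the same invariant.
1. Y lies on line AQ with AY:YQ = -3:2 ⇒ Y = (3, 0)
2. B is the centroid of triangle APQ ⇒ B = (1/3, 1/3)
3. E is where the line through Q parallel to BA meets line PY ⇒ E = (3/2, 1/2)
through Q parallel to EP: direction (-3/2, 1/2); meets EA at K = (1/2, 1/6)
K = E + t·(A−E) with t = 2/3

t = 2/3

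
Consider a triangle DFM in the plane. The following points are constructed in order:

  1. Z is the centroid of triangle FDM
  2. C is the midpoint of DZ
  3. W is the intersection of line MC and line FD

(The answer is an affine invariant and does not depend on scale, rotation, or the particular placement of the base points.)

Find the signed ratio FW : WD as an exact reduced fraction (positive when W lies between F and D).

Set D = (0, 0), F = (1, 0), M = (0, 1); any affine frame gives the same invariant.
1. Z is the centroid of triangle FDM ⇒ Z = (1/3, 1/3)
2. C is the midpoint of DZ ⇒ C = (1/6, 1/6)
3. W is the intersection of line MC and line FD ⇒ W = (1/5, 0)
W = F + t·(D−F) with t = 4/5, so FW:WD = t:(1−t) = 4/5:1/5

FW:WD = 4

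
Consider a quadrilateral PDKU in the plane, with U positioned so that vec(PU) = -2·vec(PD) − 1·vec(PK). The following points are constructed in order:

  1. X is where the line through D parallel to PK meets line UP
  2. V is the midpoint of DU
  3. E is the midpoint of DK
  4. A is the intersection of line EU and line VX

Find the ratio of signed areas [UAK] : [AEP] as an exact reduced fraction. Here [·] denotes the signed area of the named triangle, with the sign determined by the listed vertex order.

Choose coordinates P = (0, 0), D = (1, 0), K = (0, 1), U = (-2, -1).
1. X is where the line through D parallel to PK meets line UP ⇒ X = (1, 1/2)
2. V is the midpoint of DU ⇒ V = (-1/2, -1/2)
3. E is the midpoint of DK ⇒ E = (1/2, 1/2)
4. A is the intersection of line EU and line VX ⇒ A = (11/2, 7/2)
2·[UAK] = 6, 2·[AEP] = 1
[UAK]:[AEP] = 6:1 = 6

[UAK]:[AEP] = 6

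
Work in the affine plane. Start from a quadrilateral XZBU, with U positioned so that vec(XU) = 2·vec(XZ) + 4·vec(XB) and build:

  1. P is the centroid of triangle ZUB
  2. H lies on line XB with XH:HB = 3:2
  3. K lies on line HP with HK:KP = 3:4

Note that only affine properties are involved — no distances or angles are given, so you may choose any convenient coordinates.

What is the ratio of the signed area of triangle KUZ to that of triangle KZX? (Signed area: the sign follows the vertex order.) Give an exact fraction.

Choose coordinates X = (0, 0), Z = (1, 0), B = (0, 1), U = (2, 4).
1. P is the centroid of triangle ZUB ⇒ P = (1, 5/3)
2. H lies on line XB with XH:HB = 3:2 ⇒ H = (0, 3/5)
3. K lies on line HP with HK:KP = 3:4 ⇒ K = (3/7, 37/35)
2·[KUZ] = -117/35, 2·[KZX] = -37/35
[KUZ]:[KZX] = -117/35:-37/35 = 117/37

[KUZ]:[KZX] = 117/37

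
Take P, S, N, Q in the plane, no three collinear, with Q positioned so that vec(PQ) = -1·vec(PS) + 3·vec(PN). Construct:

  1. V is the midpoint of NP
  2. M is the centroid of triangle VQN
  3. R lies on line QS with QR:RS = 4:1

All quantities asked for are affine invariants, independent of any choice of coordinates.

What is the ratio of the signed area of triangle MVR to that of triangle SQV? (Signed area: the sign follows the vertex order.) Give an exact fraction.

[MVR]:[SQV] = 19/60

Choose coordinates P = (0, 0), S = (1, 0), N = (0, 1), Q = (-1, 3).
1. V is the midpoint of NP ⇒ V = (0, 1/2)
2. M is the centroid of triangle VQN ⇒ M = (-1/3, 3/2)
3. R lies on line QS with QR:RS = 4:1 ⇒ R = (3/5, 3/5)
2·[MVR] = 19/30, 2·[SQV] = 2
[MVR]:[SQV] = 19/30:2 = 19/60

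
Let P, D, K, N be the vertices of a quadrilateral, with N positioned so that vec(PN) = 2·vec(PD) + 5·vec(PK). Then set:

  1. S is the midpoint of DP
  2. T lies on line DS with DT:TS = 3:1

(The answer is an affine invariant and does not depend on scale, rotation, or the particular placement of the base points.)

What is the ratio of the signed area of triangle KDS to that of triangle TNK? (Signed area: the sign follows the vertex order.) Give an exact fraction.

Assign P = (0, 0), D = (1, 0), K = (0, 1), N = (2, 5) — the answer is frame-independent, so this choice is without loss of generality.
1. S is the midpoint of DP ⇒ S = (1/2, 0)
2. T lies on line DS with DT:TS = 3:1 ⇒ T = (5/8, 0)
2·[KDS] = -1/2, 2·[TNK] = 9/2
[KDS]:[TNK] = -1/2:9/2 = -1/9

[KDS]:[TNK] = -1/9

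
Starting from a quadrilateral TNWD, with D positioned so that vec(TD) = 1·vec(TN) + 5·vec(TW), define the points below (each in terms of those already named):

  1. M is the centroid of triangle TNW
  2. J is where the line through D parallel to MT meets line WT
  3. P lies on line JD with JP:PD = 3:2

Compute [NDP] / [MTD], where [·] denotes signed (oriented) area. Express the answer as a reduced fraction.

[NDP]:[MTD] = -3/2

Assign T = (0, 0), N = (1, 0), W = (0, 1), D = (1, 5) — the answer is frame-independent, so this choice is without loss of generality.
1. M is the centroid of triangle TNW ⇒ M = (1/3, 1/3)
2. J is where the line through D parallel to MT meets line WT ⇒ J = (0, 4)
3. P lies on line JD with JP:PD = 3:2 ⇒ P = (3/5, 23/5)
2·[NDP] = 2, 2·[MTD] = -4/3
[NDP]:[MTD] = 2:-4/3 = -3/2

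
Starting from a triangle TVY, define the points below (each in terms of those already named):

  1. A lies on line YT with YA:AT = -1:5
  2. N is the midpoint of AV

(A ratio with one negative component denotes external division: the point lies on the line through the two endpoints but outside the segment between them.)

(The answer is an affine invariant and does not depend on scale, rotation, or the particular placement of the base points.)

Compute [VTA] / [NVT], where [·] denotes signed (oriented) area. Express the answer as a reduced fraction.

[VTA]:[NVT] = 2

Set T = (0, 0), V = (1, 0), Y = (0, 1); any affine frame gives the same invariant.
1. A lies on line YT with YA:AT = -1:5 ⇒ A = (0, 5/4)
2. N is the midpoint of AV ⇒ N = (1/2, 5/8)
2·[VTA] = -5/4, 2·[NVT] = -5/8
[VTA]:[NVT] = -5/4:-5/8 = 2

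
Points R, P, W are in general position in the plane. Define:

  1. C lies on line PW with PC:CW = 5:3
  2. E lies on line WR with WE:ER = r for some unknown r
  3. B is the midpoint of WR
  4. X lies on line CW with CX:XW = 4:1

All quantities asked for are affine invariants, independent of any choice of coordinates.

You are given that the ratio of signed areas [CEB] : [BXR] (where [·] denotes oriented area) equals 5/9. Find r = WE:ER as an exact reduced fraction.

r = 5/4

Set R = (0, 0), P = (1, 0), W = (0, 1); any affine frame gives the same invariant.
1. C lies on line PW with PC:CW = 5:3 ⇒ C = (3/8, 5/8)
2. With WE:ER = r, write λ = r/(r+1) so E = W + λ·(R−W); E is affine-linear in λ
3. B is the midpoint of WR ⇒ B = (0, 1/2)
4. X lies on line CW with CX:XW = 4:1 ⇒ X = (3/40, 37/40)
Every point depending on E is an affine combination of E and λ-independent points, so each such coordinate is linear in λ; the λ² term in each signed area is a multiple of (R−W)×(R−W) = 0, so 2·[CEB] and 2·[BXR] are each linear in λ. Evaluating at λ=0 and λ=1:
  2·[CEB] = -3/8·λ + 3/16,   2·[BXR] = -3/80
So [CEB]:[BXR] = (-3/8·λ + 3/16) / (-3/80). Setting this equal to 5/9:
  -3/8·λ + 3/16 = 5/9·(-3/80)  ⇒  λ = 5/9
Then r = λ/(1−λ) = (5/9)/(4/9) = 5/4. Check: with r = 5/4, E = (0, 4/9) and [CEB]:[BXR] = 5/9 as required.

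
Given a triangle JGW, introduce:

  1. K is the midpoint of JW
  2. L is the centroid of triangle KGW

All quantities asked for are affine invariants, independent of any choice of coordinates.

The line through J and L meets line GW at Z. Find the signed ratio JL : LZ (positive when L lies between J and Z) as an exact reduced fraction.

Choose coordinates J = (0, 0), G = (1, 0), W = (0, 1).
1. K is the midpoint of JW ⇒ K = (0, 1/2)
2. L is the centroid of triangle KGW ⇒ L = (1/3, 1/2)
line JL meets GW at Z = (2/5, 3/5)
L = J + t·(Z−J) with t = 5/6, so JL:LZ = 5/6:1/6

JL:LZ = 5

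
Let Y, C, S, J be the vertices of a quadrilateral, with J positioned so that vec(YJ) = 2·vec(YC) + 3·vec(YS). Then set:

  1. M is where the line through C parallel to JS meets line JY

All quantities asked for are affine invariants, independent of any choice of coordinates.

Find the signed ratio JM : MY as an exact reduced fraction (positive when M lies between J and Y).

JM:MY = -2

Work in coordinates with Y = (0, 0), C = (1, 0), S = (0, 1), J = (2, 3).
1. M is where the line through C parallel to JS meets line JY ⇒ M = (-2, -3)
M = J + t·(Y−J) with t = 2, so JM:MY = t:(1−t) = 2:-1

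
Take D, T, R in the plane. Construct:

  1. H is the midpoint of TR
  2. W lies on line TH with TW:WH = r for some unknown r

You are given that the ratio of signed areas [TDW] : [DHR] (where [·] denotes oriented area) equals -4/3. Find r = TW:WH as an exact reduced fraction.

Work in coordinates with D = (0, 0), T = (1, 0), R = (0, 1).
1. H is the midpoint of TR ⇒ H = (1/2, 1/2)
2. With TW:WH = r, write λ = r/(r+1) so W = T + λ·(H−T); W is affine-linear in λ
Every point depending on W is an affine combination of W and λ-independent points, so each such coordinate is linear in λ; the λ² term in each signed area is a multiple of (H−T)×(H−T) = 0, so 2·[TDW] and 2·[DHR] are each linear in λ. Evaluating at λ=0 and λ=1:
  2·[TDW] = -1/2·λ,   2·[DHR] = 1/2
So [TDW]:[DHR] = (-1/2·λ) / (1/2). Setting this equal to -4/3:
  -1/2·λ = -4/3·(1/2)  ⇒  λ = 4/3
Then r = λ/(1−λ) = (4/3)/(-1/3) = -4. Check: with r = -4, W = (1/3, 2/3) and [TDW]:[DHR] = -4/3 as required.

r = -4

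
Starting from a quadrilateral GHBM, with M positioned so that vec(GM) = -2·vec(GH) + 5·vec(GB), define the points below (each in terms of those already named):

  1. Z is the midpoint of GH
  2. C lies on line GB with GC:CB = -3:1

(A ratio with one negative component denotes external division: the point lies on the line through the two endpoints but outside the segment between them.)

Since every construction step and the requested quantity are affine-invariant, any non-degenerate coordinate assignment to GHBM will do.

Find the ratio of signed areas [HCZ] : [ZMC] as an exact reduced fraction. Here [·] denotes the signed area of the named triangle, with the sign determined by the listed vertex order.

[HCZ]:[ZMC] = -3/5

Choose coordinates G = (0, 0), H = (1, 0), B = (0, 1), M = (-2, 5).
1. Z is the midpoint of GH ⇒ Z = (1/2, 0)
2. C lies on line GB with GC:CB = -3:1 ⇒ C = (0, 3/2)
2·[HCZ] = 3/4, 2·[ZMC] = -5/4
[HCZ]:[ZMC] = 3/4:-5/4 = -3/5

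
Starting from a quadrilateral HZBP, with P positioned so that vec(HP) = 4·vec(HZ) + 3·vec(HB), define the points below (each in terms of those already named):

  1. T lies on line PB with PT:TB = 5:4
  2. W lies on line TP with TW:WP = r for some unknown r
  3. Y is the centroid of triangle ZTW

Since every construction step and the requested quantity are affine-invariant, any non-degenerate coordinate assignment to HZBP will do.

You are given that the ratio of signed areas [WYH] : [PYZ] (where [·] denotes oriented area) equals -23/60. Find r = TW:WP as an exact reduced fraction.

r = -4/3

Choose coordinates H = (0, 0), Z = (1, 0), B = (0, 1), P = (4, 3).
1. T lies on line PB with PT:TB = 5:4 ⇒ T = (16/9, 17/9)
2. With TW:WP = r, write λ = r/(r+1) so W = T + λ·(P−T); W is affine-linear in λ
3. Y is the centroid of triangle ZTW ⇒ Y is an affine combination of earlier points and hence also affine-linear in λ
Every point depending on W is an affine combination of W and λ-independent points, so each such coordinate is linear in λ; the λ² term in each signed area is a multiple of (P−T)×(P−T) = 0, so 2·[WYH] and 2·[PYZ] are each linear in λ. Evaluating at λ=0 and λ=1:
  2·[WYH] = 10/27·λ − 17/27,   2·[PYZ] = -10/9·λ + 20/9
So [WYH]:[PYZ] = (10/27·λ − 17/27) / (-10/9·λ + 20/9). Setting this equal to -23/60:
  10/27·λ − 17/27 = -23/60·(-10/9·λ + 20/9)  ⇒  λ = 4
Then r = λ/(1−λ) = (4)/(-3) = -4/3. Check: with r = -4/3, W = (32/3, 19/3) and [WYH]:[PYZ] = -23/60 as required.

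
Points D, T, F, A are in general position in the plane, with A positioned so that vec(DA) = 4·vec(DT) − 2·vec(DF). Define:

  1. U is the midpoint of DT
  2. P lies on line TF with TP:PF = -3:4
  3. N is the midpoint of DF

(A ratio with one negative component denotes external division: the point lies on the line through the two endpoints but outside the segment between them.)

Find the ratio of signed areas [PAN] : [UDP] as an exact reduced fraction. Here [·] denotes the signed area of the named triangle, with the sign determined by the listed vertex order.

Set D = (0, 0), T = (1, 0), F = (0, 1), A = (4, -2); any affine frame gives the same invariant.
1. U is the midpoint of DT ⇒ U = (1/2, 0)
2. P lies on line TF with TP:PF = -3:4 ⇒ P = (4, -3)
3. N is the midpoint of DF ⇒ N = (0, 1/2)
2·[PAN] = 4, 2·[UDP] = 3/2
[PAN]:[UDP] = 4:3/2 = 8/3

[PAN]:[UDP] = 8/3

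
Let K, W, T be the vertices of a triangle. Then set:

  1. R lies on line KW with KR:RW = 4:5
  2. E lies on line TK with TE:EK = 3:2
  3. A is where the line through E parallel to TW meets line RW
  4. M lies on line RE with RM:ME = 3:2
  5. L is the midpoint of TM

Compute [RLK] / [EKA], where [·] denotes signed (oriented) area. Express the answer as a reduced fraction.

Set K = (0, 0), W = (1, 0), T = (0, 1); any affine frame gives the same invariant.
1. R lies on line KW with KR:RW = 4:5 ⇒ R = (4/9, 0)
2. E lies on line TK with TE:EK = 3:2 ⇒ E = (0, 2/5)
3. A is where the line through E parallel to TW meets line RW ⇒ A = (2/5, 0)
4. M lies on line RE with RM:ME = 3:2 ⇒ M = (8/45, 6/25)
5. L is the midpoint of TM ⇒ L = (4/45, 31/50)
2·[RLK] = 62/225, 2·[EKA] = 4/25
[RLK]:[EKA] = 62/225:4/25 = 31/18

[RLK]:[EKA] = 31/18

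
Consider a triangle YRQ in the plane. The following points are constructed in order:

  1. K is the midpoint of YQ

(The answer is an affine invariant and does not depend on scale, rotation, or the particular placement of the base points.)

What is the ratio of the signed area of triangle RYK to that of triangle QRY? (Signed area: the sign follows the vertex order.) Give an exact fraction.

[RYK]:[QRY] = 1/2

Work in coordinates with Y = (0, 0), R = (1, 0), Q = (0, 1).
1. K is the midpoint of YQ ⇒ K = (0, 1/2)
2·[RYK] = -1/2, 2·[QRY] = -1
[RYK]:[QRY] = -1/2:-1 = 1/2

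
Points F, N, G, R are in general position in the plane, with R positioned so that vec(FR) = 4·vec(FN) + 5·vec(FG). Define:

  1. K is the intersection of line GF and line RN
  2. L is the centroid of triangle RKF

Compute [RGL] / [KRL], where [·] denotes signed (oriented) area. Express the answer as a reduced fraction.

Work in coordinates with F = (0, 0), N = (1, 0), G = (0, 1), R = (4, 5).
1. K is the intersection of line GF and line RN ⇒ K = (0, -5/3)
2. L is the centroid of triangle RKF ⇒ L = (4/3, 10/9)
2·[RGL] = 44/9, 2·[KRL] = 20/9
[RGL]:[KRL] = 44/9:20/9 = 11/5

[RGL]:[KRL] = 11/5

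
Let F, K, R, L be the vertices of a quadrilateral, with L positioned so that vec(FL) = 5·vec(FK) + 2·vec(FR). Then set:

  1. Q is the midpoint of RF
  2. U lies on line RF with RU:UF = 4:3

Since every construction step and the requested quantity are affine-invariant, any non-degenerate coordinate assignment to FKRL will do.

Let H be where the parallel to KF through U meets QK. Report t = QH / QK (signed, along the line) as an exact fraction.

t = 1/7

Choose coordinates F = (0, 0), K = (1, 0), R = (0, 1), L = (5, 2).
1. Q is the midpoint of RF ⇒ Q = (0, 1/2)
2. U lies on line RF with RU:UF = 4:3 ⇒ U = (0, 3/7)
through U parallel to KF: direction (-1, 0); meets QK at H = (1/7, 3/7)
H = Q + t·(K−Q) with t = 1/7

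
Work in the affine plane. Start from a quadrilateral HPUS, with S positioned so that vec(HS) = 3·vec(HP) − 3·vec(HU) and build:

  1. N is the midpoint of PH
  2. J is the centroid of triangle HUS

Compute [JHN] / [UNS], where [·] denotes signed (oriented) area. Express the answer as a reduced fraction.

[JHN]:[UNS] = -1/3

Work in coordinates with H = (0, 0), P = (1, 0), U = (0, 1), S = (3, -3).
1. N is the midpoint of PH ⇒ N = (1/2, 0)
2. J is the centroid of triangle HUS ⇒ J = (1, -2/3)
2·[JHN] = -1/3, 2·[UNS] = 1
[JHN]:[UNS] = -1/3:1 = -1/3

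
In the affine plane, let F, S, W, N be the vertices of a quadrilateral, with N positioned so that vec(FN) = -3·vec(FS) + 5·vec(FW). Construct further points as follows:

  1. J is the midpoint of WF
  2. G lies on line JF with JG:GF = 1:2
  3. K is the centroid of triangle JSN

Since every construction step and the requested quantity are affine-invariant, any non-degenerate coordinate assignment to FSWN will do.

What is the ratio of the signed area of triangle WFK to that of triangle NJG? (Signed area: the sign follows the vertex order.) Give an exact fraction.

[WFK]:[NJG] = 4/3

Assign F = (0, 0), S = (1, 0), W = (0, 1), N = (-3, 5) — the answer is frame-independent, so this choice is without loss of generality.
1. J is the midpoint of WF ⇒ J = (0, 1/2)
2. G lies on line JF with JG:GF = 1:2 ⇒ G = (0, 1/3)
3. K is the centroid of triangle JSN ⇒ K = (-2/3, 11/6)
2·[WFK] = -2/3, 2·[NJG] = -1/2
[WFK]:[NJG] = -2/3:-1/2 = 4/3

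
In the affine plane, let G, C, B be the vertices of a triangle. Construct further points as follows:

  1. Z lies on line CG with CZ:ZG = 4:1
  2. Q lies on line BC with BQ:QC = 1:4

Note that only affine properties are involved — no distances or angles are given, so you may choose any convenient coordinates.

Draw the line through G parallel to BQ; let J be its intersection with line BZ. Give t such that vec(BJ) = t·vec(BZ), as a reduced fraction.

Assign G = (0, 0), C = (1, 0), B = (0, 1) — the answer is frame-independent, so this choice is without loss of generality.
1. Z lies on line CG with CZ:ZG = 4:1 ⇒ Z = (1/5, 0)
2. Q lies on line BC with BQ:QC = 1:4 ⇒ Q = (1/5, 4/5)
through G parallel to BQ: direction (1/5, -1/5); meets BZ at J = (1/4, -1/4)
J = B + t·(Z−B) with t = 5/4

t = 5/4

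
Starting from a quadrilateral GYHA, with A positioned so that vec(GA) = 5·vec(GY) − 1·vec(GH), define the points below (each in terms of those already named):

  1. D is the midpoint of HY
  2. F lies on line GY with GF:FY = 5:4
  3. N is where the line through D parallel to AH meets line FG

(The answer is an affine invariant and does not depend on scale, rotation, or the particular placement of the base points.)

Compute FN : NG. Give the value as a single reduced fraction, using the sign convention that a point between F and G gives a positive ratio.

FN:NG = -43/63

Work in coordinates with G = (0, 0), Y = (1, 0), H = (0, 1), A = (5, -1).
1. D is the midpoint of HY ⇒ D = (1/2, 1/2)
2. F lies on line GY with GF:FY = 5:4 ⇒ F = (5/9, 0)
3. N is where the line through D parallel to AH meets line FG ⇒ N = (7/4, 0)
N = F + t·(G−F) with t = -43/20, so FN:NG = t:(1−t) = -43/20:63/20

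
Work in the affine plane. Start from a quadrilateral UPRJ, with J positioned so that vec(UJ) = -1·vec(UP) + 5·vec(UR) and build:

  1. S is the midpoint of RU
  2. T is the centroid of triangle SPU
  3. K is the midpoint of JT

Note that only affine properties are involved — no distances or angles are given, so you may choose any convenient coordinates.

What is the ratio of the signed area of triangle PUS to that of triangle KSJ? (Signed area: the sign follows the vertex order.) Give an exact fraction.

Work in coordinates with U = (0, 0), P = (1, 0), R = (0, 1), J = (-1, 5).
1. S is the midpoint of RU ⇒ S = (0, 1/2)
2. T is the centroid of triangle SPU ⇒ T = (1/3, 1/6)
3. K is the midpoint of JT ⇒ K = (-1/3, 31/12)
2·[PUS] = -1/2, 2·[KSJ] = -7/12
[PUS]:[KSJ] = -1/2:-7/12 = 6/7

[PUS]:[KSJ] = 6/7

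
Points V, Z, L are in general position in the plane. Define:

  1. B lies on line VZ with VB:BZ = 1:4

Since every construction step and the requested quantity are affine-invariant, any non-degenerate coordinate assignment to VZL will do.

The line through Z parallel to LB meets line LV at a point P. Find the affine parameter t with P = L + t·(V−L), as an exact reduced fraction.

Assign V = (0, 0), Z = (1, 0), L = (0, 1) — the answer is frame-independent, so this choice is without loss of generality.
1. B lies on line VZ with VB:BZ = 1:4 ⇒ B = (1/5, 0)
through Z parallel to LB: direction (1/5, -1); meets LV at P = (0, 5)
P = L + t·(V−L) with t = -4

t = -4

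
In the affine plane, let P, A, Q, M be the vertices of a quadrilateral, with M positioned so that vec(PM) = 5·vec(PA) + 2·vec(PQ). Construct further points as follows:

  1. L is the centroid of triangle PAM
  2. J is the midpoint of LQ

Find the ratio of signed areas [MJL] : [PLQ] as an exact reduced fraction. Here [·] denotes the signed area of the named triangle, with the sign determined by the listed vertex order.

Work in coordinates with P = (0, 0), A = (1, 0), Q = (0, 1), M = (5, 2).
1. L is the centroid of triangle PAM ⇒ L = (2, 2/3)
2. J is the midpoint of LQ ⇒ J = (1, 5/6)
2·[MJL] = 11/6, 2·[PLQ] = 2
[MJL]:[PLQ] = 11/6:2 = 11/12

[MJL]:[PLQ] = 11/12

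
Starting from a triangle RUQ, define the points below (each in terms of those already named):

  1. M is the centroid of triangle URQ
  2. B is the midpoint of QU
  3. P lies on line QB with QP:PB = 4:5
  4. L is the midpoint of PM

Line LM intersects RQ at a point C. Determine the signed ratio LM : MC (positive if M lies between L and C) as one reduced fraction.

Assign R = (0, 0), U = (1, 0), Q = (0, 1) — the answer is frame-independent, so this choice is without loss of generality.
1. M is the centroid of triangle URQ ⇒ M = (1/3, 1/3)
2. B is the midpoint of QU ⇒ B = (1/2, 1/2)
3. P lies on line QB with QP:PB = 4:5 ⇒ P = (2/9, 7/9)
4. L is the midpoint of PM ⇒ L = (5/18, 5/9)
line LM meets RQ at C = (0, 5/3)
M = L + t·(C−L) with t = -1/5, so LM:MC = -1/5:6/5

LM:MC = -1/6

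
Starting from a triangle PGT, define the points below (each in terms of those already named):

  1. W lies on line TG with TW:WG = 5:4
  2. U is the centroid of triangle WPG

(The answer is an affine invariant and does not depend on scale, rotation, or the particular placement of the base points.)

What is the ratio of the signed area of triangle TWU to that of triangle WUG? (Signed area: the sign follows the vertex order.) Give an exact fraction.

Work in coordinates with P = (0, 0), G = (1, 0), T = (0, 1).
1. W lies on line TG with TW:WG = 5:4 ⇒ W = (5/9, 4/9)
2. U is the centroid of triangle WPG ⇒ U = (14/27, 4/27)
2·[TWU] = -5/27, 2·[WUG] = 4/27
[TWU]:[WUG] = -5/27:4/27 = -5/4

[TWU]:[WUG] = -5/4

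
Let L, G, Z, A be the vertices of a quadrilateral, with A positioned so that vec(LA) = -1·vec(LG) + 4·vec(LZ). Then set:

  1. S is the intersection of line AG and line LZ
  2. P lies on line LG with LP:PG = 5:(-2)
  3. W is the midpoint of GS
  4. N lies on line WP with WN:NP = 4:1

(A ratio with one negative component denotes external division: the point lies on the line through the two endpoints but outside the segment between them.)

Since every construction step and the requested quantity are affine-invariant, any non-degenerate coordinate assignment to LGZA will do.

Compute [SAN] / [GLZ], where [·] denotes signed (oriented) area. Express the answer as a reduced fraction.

[SAN]:[GLZ] = 16/15

Work in coordinates with L = (0, 0), G = (1, 0), Z = (0, 1), A = (-1, 4).
1. S is the intersection of line AG and line LZ ⇒ S = (0, 2)
2. P lies on line LG with LP:PG = 5:(-2) ⇒ P = (5/3, 0)
3. W is the midpoint of GS ⇒ W = (1/2, 1)
4. N lies on line WP with WN:NP = 4:1 ⇒ N = (43/30, 1/5)
2·[SAN] = -16/15, 2·[GLZ] = -1
[SAN]:[GLZ] = -16/15:-1 = 16/15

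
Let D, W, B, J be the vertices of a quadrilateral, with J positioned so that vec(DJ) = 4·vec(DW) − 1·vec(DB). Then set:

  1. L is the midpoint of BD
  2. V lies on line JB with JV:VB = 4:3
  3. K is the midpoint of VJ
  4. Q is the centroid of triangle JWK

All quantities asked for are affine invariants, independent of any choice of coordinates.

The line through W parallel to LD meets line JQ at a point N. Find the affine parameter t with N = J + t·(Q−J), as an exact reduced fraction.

t = 63/29

Set D = (0, 0), W = (1, 0), B = (0, 1), J = (4, -1); any affine frame gives the same invariant.
1. L is the midpoint of BD ⇒ L = (0, 1/2)
2. V lies on line JB with JV:VB = 4:3 ⇒ V = (12/7, 1/7)
3. K is the midpoint of VJ ⇒ K = (20/7, -3/7)
4. Q is the centroid of triangle JWK ⇒ Q = (55/21, -10/21)
through W parallel to LD: direction (0, -1/2); meets JQ at N = (1, 4/29)
N = J + t·(Q−J) with t = 63/29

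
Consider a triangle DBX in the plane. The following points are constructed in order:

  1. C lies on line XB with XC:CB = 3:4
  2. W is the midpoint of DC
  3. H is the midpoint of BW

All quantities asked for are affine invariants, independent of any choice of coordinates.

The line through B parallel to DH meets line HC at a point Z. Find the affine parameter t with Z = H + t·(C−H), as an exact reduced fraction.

Assign D = (0, 0), B = (1, 0), X = (0, 1) — the answer is frame-independent, so this choice is without loss of generality.
1. C lies on line XB with XC:CB = 3:4 ⇒ C = (3/7, 4/7)
2. W is the midpoint of DC ⇒ W = (3/14, 2/7)
3. H is the midpoint of BW ⇒ H = (17/28, 1/7)
through B parallel to DH: direction (17/28, 1/7); meets HC at Z = (39/56, -1/14)
Z = H + t·(C−H) with t = -1/2

t = -1/2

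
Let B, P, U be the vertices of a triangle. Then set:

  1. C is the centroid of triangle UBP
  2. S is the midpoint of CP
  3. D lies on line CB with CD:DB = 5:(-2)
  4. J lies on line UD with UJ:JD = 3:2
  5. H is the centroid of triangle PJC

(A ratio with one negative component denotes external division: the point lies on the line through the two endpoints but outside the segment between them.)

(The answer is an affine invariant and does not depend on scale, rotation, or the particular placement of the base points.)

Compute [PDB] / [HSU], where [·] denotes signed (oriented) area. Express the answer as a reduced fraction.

Assign B = (0, 0), P = (1, 0), U = (0, 1) — the answer is frame-independent, so this choice is without loss of generality.
1. C is the centroid of triangle UBP ⇒ C = (1/3, 1/3)
2. S is the midpoint of CP ⇒ S = (2/3, 1/6)
3. D lies on line CB with CD:DB = 5:(-2) ⇒ D = (-2/9, -2/9)
4. J lies on line UD with UJ:JD = 3:2 ⇒ J = (-2/15, 4/15)
5. H is the centroid of triangle PJC ⇒ H = (2/5, 1/5)
2·[PDB] = -2/9, 2·[HSU] = 1/5
[PDB]:[HSU] = -2/9:1/5 = -10/9

[PDB]:[HSU] = -10/9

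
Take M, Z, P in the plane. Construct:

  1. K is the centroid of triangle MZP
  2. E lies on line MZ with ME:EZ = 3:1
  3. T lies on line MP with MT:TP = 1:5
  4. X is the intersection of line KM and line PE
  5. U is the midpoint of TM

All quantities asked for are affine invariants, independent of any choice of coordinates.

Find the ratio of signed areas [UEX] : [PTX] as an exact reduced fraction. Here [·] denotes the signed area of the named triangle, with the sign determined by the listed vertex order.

Assign M = (0, 0), Z = (1, 0), P = (0, 1) — the answer is frame-independent, so this choice is without loss of generality.
1. K is the centroid of triangle MZP ⇒ K = (1/3, 1/3)
2. E lies on line MZ with ME:EZ = 3:1 ⇒ E = (3/4, 0)
3. T lies on line MP with MT:TP = 1:5 ⇒ T = (0, 1/6)
4. X is the intersection of line KM and line PE ⇒ X = (3/7, 3/7)
5. U is the midpoint of TM ⇒ U = (0, 1/12)
2·[UEX] = 33/112, 2·[PTX] = 5/14
[UEX]:[PTX] = 33/112:5/14 = 33/40

[UEX]:[PTX] = 33/40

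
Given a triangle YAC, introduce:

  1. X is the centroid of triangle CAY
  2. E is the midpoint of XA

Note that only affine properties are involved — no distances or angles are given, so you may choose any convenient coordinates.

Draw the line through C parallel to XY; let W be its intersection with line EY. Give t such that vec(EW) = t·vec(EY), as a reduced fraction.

Set Y = (0, 0), A = (1, 0), C = (0, 1); any affine frame gives the same invariant.
1. X is the centroid of triangle CAY ⇒ X = (1/3, 1/3)
2. E is the midpoint of XA ⇒ E = (2/3, 1/6)
through C parallel to XY: direction (-1/3, -1/3); meets EY at W = (-4/3, -1/3)
W = E + t·(Y−E) with t = 3

t = 3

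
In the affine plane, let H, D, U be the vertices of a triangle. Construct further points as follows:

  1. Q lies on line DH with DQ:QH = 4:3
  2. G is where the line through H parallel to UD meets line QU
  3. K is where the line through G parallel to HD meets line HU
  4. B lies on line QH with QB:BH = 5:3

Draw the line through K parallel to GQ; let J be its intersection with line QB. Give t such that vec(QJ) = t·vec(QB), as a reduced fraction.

t = 14/5

Choose coordinates H = (0, 0), D = (1, 0), U = (0, 1).
1. Q lies on line DH with DQ:QH = 4:3 ⇒ Q = (3/7, 0)
2. G is where the line through H parallel to UD meets line QU ⇒ G = (3/4, -3/4)
3. K is where the line through G parallel to HD meets line HU ⇒ K = (0, -3/4)
4. B lies on line QH with QB:BH = 5:3 ⇒ B = (9/56, 0)
through K parallel to GQ: direction (-9/28, 3/4); meets QB at J = (-9/28, 0)
J = Q + t·(B−Q) with t = 14/5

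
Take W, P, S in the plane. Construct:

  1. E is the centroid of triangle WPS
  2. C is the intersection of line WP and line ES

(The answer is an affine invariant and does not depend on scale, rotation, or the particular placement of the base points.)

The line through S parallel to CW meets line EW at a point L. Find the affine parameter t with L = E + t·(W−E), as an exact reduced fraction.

t = -2

Assign W = (0, 0), P = (1, 0), S = (0, 1) — the answer is frame-independent, so this choice is without loss of generality.
1. E is the centroid of triangle WPS ⇒ E = (1/3, 1/3)
2. C is the intersection of line WP and line ES ⇒ C = (1/2, 0)
through S parallel to CW: direction (-1/2, 0); meets EW at L = (1, 1)
L = E + t·(W−E) with t = -2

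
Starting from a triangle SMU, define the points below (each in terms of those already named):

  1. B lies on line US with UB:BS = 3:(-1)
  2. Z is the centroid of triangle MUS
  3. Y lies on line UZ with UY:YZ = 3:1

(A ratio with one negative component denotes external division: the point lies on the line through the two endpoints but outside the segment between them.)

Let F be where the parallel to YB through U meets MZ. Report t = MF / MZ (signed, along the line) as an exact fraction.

Assign S = (0, 0), M = (1, 0), U = (0, 1) — the answer is frame-independent, so this choice is without loss of generality.
1. B lies on line US with UB:BS = 3:(-1) ⇒ B = (0, -1/2)
2. Z is the centroid of triangle MUS ⇒ Z = (1/3, 1/3)
3. Y lies on line UZ with UY:YZ = 3:1 ⇒ Y = (1/4, 1/2)
through U parallel to YB: direction (-1/4, -1); meets MZ at F = (-1/9, 5/9)
F = M + t·(Z−M) with t = 5/3

t = 5/3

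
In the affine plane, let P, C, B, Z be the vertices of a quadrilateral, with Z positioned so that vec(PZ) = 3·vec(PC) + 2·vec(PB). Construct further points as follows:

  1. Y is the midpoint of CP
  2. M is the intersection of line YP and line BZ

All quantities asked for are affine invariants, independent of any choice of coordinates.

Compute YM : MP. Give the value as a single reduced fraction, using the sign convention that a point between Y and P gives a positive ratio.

Work in coordinates with P = (0, 0), C = (1, 0), B = (0, 1), Z = (3, 2).
1. Y is the midpoint of CP ⇒ Y = (1/2, 0)
2. M is the intersection of line YP and line BZ ⇒ M = (-3, 0)
M = Y + t·(P−Y) with t = 7, so YM:MP = t:(1−t) = 7:-6

YM:MP = -7/6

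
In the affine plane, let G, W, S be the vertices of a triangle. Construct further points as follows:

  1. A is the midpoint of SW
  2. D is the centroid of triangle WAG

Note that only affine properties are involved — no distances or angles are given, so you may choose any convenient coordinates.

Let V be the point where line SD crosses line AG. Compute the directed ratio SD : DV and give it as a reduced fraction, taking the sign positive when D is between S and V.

SD:DV = -4

Set G = (0, 0), W = (1, 0), S = (0, 1); any affine frame gives the same invariant.
1. A is the midpoint of SW ⇒ A = (1/2, 1/2)
2. D is the centroid of triangle WAG ⇒ D = (1/2, 1/6)
line SD meets AG at V = (3/8, 3/8)
D = S + t·(V−S) with t = 4/3, so SD:DV = 4/3:-1/3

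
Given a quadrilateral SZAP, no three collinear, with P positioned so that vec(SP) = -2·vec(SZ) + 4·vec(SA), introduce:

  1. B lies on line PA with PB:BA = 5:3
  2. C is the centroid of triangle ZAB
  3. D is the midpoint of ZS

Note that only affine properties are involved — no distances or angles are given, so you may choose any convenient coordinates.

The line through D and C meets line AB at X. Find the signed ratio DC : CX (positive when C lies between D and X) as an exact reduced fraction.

Assign S = (0, 0), Z = (1, 0), A = (0, 1), P = (-2, 4) — the answer is frame-independent, so this choice is without loss of generality.
1. B lies on line PA with PB:BA = 5:3 ⇒ B = (-3/4, 17/8)
2. C is the centroid of triangle ZAB ⇒ C = (1/12, 25/24)
3. D is the midpoint of ZS ⇒ D = (1/2, 0)
line DC meets AB at X = (1/4, 5/8)
C = D + t·(X−D) with t = 5/3, so DC:CX = 5/3:-2/3

DC:CX = -5/2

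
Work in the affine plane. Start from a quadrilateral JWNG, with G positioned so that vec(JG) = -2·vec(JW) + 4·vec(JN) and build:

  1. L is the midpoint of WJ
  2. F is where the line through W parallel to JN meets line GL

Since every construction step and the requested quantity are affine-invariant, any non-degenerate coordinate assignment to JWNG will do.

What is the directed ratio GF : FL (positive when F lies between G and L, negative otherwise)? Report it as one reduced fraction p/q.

Choose coordinates J = (0, 0), W = (1, 0), N = (0, 1), G = (-2, 4).
1. L is the midpoint of WJ ⇒ L = (1/2, 0)
2. F is where the line through W parallel to JN meets line GL ⇒ F = (1, -4/5)
F = G + t·(L−G) with t = 6/5, so GF:FL = t:(1−t) = 6/5:-1/5

GF:FL = -6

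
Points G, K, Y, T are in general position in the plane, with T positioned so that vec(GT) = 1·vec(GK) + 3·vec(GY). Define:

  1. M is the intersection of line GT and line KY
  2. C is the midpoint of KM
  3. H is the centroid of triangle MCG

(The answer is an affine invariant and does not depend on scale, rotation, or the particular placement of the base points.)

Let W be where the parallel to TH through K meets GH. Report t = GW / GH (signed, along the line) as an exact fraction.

Choose coordinates G = (0, 0), K = (1, 0), Y = (0, 1), T = (1, 3).
1. M is the intersection of line GT and line KY ⇒ M = (1/4, 3/4)
2. C is the midpoint of KM ⇒ C = (5/8, 3/8)
3. H is the centroid of triangle MCG ⇒ H = (7/24, 3/8)
through K parallel to TH: direction (-17/24, -21/8); meets GH at W = (49/32, 63/32)
W = G + t·(H−G) with t = 21/4

t = 21/4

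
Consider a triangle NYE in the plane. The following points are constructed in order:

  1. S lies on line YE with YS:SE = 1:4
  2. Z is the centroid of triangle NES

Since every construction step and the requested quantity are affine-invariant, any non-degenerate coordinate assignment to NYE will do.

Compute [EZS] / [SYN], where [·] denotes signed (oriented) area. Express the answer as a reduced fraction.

Set N = (0, 0), Y = (1, 0), E = (0, 1); any affine frame gives the same invariant.
1. S lies on line YE with YS:SE = 1:4 ⇒ S = (4/5, 1/5)
2. Z is the centroid of triangle NES ⇒ Z = (4/15, 2/5)
2·[EZS] = 4/15, 2·[SYN] = -1/5
[EZS]:[SYN] = 4/15:-1/5 = -4/3

[EZS]:[SYN] = -4/3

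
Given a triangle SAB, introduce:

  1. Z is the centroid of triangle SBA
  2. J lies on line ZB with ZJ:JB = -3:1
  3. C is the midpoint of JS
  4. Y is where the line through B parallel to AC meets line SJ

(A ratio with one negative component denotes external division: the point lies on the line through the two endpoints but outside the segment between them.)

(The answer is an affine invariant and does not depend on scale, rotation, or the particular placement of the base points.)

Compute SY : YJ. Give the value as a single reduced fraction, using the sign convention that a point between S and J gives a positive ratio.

Work in coordinates with S = (0, 0), A = (1, 0), B = (0, 1).
1. Z is the centroid of triangle SBA ⇒ Z = (1/3, 1/3)
2. J lies on line ZB with ZJ:JB = -3:1 ⇒ J = (-1/6, 4/3)
3. C is the midpoint of JS ⇒ C = (-1/12, 2/3)
4. Y is where the line through B parallel to AC meets line SJ ⇒ Y = (-13/96, 13/12)
Y = S + t·(J−S) with t = 13/16, so SY:YJ = t:(1−t) = 13/16:3/16

SY:YJ = 13/3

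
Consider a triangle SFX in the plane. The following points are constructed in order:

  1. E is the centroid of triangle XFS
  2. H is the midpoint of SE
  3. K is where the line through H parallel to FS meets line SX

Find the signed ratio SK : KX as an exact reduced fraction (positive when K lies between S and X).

SK:KX = 1/5

Assign S = (0, 0), F = (1, 0), X = (0, 1) — the answer is frame-independent, so this choice is without loss of generality.
1. E is the centroid of triangle XFS ⇒ E = (1/3, 1/3)
2. H is the midpoint of SE ⇒ H = (1/6, 1/6)
3. K is where the line through H parallel to FS meets line SX ⇒ K = (0, 1/6)
K = S + t·(X−S) with t = 1/6, so SK:KX = t:(1−t) = 1/6:5/6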